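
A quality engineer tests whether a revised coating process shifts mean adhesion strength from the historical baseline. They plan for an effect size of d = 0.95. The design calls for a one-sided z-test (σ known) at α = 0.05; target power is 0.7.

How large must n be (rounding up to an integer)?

Set Φ(δ − 1.645) = 0.7; then δ − 1.645 = Φ⁻¹(0.7) = 0.524, giving δ = 2.169.
δ = d·√n ⇒ n = (δ/d)² = (2.169 / 0.95)² = 5.21.
Round up to the next whole unit.

n = 6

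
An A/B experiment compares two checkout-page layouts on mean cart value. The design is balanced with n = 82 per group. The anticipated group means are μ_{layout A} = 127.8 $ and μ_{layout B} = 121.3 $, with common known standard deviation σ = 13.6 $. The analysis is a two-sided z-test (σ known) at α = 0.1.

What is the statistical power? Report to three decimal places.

Standardized effect: d = |μ_{layout A} − μ_{layout B}| / σ = |127.8 − 121.3| / 13.6 = 0.4779
Noncentrality parameter: δ = d·√(n/2) = 0.4779 × √(82/2) = 3.0603
Critical value for a two-sided test at α = 0.1: z_{α/2} = 1.645.
Power = Φ(δ − 1.645) + Φ(−δ − 1.645) = Φ(1.415) + Φ(-4.705) = 0.9215 + 0.0000 = 0.9215.

Power ≈ 0.922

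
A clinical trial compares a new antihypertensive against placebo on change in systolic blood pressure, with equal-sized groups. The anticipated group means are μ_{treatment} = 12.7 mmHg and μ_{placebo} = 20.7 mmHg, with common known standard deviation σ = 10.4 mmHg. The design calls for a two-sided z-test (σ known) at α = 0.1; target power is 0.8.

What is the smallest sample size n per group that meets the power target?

n = 21 per group

Standardized effect: d = |μ_{treatment} − μ_{placebo}| / σ = |12.7 − 20.7| / 10.4 = 0.7692
For power 0.8 need Φ(δ − z_{0.05}) = 0.8, so δ = z_{0.05} + z_{0.20} = 1.645 + 0.842 = 2.486.
(Ignoring the negligible lower-tail rejection probability gives the usual closed-form inversion.)
δ = d·√(n/2) ⇒ n = 2(δ/d)² = 2 × (2.486 / 0.7692)² = 20.90.
Rounding up, n = 21 per group.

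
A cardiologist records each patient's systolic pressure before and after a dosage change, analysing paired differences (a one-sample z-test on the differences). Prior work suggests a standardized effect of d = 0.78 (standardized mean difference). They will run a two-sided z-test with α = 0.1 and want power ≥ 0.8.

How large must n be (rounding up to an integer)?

n = 11

Set Φ(δ − 1.645) = 0.8; then δ − 1.645 = Φ⁻¹(0.8) = 0.842, giving δ = 2.486.
(The Φ(−δ − z_{α/2}) term is vanishingly small for δ > 0 and is dropped in the standard sample-size formula.)
δ = d·√n ⇒ n = (δ/d)² = (2.486 / 0.78)² = 10.16.
Rounding up, n = 11.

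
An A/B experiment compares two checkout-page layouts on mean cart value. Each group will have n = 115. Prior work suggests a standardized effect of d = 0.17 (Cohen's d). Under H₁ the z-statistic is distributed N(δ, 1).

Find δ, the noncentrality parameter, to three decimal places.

The noncentrality parameter scales effect size by the design's sample-size factor: δ = d·√(n/2) = 0.17 × √(115/2) = 1.2891

δ ≈ 1.289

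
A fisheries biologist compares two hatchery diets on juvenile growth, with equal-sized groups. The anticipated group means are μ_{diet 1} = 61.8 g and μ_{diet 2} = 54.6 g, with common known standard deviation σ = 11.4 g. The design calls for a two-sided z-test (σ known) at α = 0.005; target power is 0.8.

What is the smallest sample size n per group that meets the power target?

n = 67 per group

Standardized effect: d = |μ_{diet 1} − μ_{diet 2}| / σ = |61.8 − 54.6| / 11.4 = 0.6316
Set Φ(δ − 2.807) = 0.8; then δ − 2.807 = Φ⁻¹(0.8) = 0.842, giving δ = 3.649.
(Ignoring the negligible lower-tail rejection probability gives the usual closed-form inversion.)
δ = d·√(n/2) ⇒ n = 2(δ/d)² = 2 × (3.649 / 0.6316)² = 66.75.
Rounding up, n = 67 per group.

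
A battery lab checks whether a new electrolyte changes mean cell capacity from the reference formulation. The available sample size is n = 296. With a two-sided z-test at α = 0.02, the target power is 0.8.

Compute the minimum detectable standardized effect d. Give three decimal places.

d ≈ 0.184

Required noncentrality: δ = z_{0.01} + z_{0.20} = 2.326 + 0.842 = 3.168.
(The second rejection-region term Φ(−δ − z_{α/2}) is negligible and dropped.)
δ = d·√n ⇒ d = δ/√n = 3.168/√296 = 0.1841.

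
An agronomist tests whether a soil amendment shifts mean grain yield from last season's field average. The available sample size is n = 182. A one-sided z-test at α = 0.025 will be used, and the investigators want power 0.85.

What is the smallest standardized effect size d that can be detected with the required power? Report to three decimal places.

d ≈ 0.222

Required noncentrality: δ = z_{0.025} + z_{0.15} = 1.960 + 1.036 = 2.996.
δ = d·√n ⇒ d = δ/√n = 2.996/√182 = 0.2221.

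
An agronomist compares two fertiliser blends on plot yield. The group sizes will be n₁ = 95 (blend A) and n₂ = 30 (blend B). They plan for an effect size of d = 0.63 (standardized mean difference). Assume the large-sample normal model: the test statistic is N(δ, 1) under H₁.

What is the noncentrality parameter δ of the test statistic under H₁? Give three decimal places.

δ = d / √(1/n₁ + 1/n₂) = 0.63 / √(1/95 + 1/30) = 3.0082

δ ≈ 3.008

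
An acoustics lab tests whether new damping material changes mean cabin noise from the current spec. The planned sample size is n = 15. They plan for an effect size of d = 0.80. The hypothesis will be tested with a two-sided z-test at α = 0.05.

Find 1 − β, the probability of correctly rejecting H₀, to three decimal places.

Power ≈ 0.873

Noncentrality parameter: δ = d·√n = 0.80 × √15 = 3.0984
Two-sided α = 0.05 → critical value z_{0.025} = 1.960.
Power = Φ(δ − 1.960) + Φ(−δ − 1.960) = Φ(1.138) + Φ(-5.058) = 0.8725 + 0.0000 = 0.8725.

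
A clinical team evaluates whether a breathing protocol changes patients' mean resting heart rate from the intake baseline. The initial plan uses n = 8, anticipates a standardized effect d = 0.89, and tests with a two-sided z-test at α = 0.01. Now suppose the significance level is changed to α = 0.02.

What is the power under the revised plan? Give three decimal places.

δ = d·√n = 0.89 × √8 = 2.5173 (unchanged). New critical value: z_{0.01} = 2.326.
Revised power = Φ(δ − 2.326) + Φ(−δ − 2.326) = Φ(0.191) + Φ(-4.844) = 0.5757 + 0.0000 = 0.5757.

Power ≈ 0.576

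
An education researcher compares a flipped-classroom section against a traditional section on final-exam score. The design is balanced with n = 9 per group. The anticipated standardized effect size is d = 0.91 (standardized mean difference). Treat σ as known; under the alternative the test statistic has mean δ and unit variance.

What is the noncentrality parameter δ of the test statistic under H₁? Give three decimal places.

The noncentrality parameter scales effect size by the design's sample-size factor: δ = d·√(n/2) = 0.91 × √(9/2) = 1.9304

δ ≈ 1.930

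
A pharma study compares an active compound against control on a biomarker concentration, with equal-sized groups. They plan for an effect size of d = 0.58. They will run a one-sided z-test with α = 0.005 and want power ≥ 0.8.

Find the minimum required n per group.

Set Φ(δ − 2.576) = 0.8; then δ − 2.576 = Φ⁻¹(0.8) = 0.842, giving δ = 3.417.
δ = d·√(n/2) ⇒ n = 2(δ/d)² = 2 × (3.417 / 0.58)² = 69.44.
Rounding up, n = 70 per group.

n = 70 per group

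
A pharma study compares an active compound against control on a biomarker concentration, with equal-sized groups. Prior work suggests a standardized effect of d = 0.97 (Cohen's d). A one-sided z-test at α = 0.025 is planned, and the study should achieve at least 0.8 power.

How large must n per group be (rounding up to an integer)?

For power 0.8 need Φ(δ − z_{0.025}) = 0.8, so δ = z_{0.025} + z_{0.20} = 1.960 + 0.842 = 2.802.
δ = d·√(n/2) ⇒ n = 2(δ/d)² = 2 × (2.802 / 0.97)² = 16.68.
Round up to the next whole unit.

n = 17 per group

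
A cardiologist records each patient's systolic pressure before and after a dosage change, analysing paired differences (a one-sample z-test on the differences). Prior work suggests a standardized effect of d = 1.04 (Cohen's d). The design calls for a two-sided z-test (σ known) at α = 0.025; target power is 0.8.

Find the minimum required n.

Set Φ(δ − 2.241) = 0.8; then δ − 2.241 = Φ⁻¹(0.8) = 0.842, giving δ = 3.083.
(For δ > 0 the lower-tail rejection region contributes negligibly to power, so the one-term inversion is standard.)
δ = d·√n ⇒ n = (δ/d)² = (3.083 / 1.04)² = 8.79.
Round up to the next whole unit.

n = 9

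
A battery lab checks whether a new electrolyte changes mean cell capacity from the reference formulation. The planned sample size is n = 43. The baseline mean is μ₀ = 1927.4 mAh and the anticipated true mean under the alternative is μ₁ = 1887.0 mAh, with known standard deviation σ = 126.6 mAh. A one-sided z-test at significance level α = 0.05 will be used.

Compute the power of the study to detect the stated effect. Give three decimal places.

Power ≈ 0.673

Standardized effect: d = |μ₁ − μ₀| / σ = |1887.0 − 1927.4| / 126.6 = 0.3191
Noncentrality parameter: δ = d·√n = 0.3191 × √43 = 2.0926
Critical value for a one-sided test at α = 0.05: z_α = 1.645.
Power = Φ(δ − 1.645) = Φ(0.448) = 0.6728.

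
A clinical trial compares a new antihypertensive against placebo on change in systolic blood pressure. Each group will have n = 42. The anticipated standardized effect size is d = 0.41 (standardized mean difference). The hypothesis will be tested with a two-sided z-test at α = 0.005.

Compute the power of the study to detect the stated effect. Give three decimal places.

Noncentrality parameter: δ = d·√(n/2) = 0.41 × √(42/2) = 1.8789
Two-sided α = 0.005 → critical value z_{0.0025} = 2.807.
Power = Φ(δ − 2.807) + Φ(−δ − 2.807) = Φ(-0.928) + Φ(-4.686) = 0.1767 + 0.0000 = 0.1767.

Power ≈ 0.177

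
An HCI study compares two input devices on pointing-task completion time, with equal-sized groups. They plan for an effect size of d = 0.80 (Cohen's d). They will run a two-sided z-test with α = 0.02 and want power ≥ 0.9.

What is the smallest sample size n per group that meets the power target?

n = 41 per group

For power 0.9 need Φ(δ − z_{0.01}) = 0.9, so δ = z_{0.01} + z_{0.10} = 2.326 + 1.282 = 3.608.
(The Φ(−δ − z_{α/2}) term is vanishingly small for δ > 0 and is dropped in the standard sample-size formula.)
δ = d·√(n/2) ⇒ n = 2(δ/d)² = 2 × (3.608 / 0.80)² = 40.68.
Rounding up, n = 41 per group.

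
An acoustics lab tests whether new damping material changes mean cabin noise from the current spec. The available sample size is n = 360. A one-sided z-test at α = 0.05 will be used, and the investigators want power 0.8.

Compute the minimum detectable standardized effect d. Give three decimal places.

d ≈ 0.131

Required noncentrality: δ = z_{0.05} + z_{0.20} = 1.645 + 0.842 = 2.486.
δ = d·√n ⇒ d = δ/√n = 2.486/√360 = 0.1310.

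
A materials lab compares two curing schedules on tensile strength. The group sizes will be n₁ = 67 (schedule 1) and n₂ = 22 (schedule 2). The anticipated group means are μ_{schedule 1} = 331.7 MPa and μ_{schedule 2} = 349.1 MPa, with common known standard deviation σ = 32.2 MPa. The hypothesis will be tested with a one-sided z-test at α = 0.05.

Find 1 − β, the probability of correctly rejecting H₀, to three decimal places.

Power ≈ 0.710

Standardized effect: d = |μ_{schedule 1} − μ_{schedule 2}| / σ = |331.7 − 349.1| / 32.2 = 0.5404
Noncentrality parameter: δ = d / √(1/n₁ + 1/n₂) = 0.5404 / √(1/67 + 1/22) = 2.1991
One-sided α = 0.05 → critical value z_{0.05} = 1.645.
Power = Φ(δ − 1.645) = Φ(0.554) = 0.7103.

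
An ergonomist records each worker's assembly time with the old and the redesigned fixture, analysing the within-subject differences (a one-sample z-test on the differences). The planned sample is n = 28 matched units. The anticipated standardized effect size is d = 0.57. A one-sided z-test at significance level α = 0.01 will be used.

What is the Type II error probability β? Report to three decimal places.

Noncentrality parameter: δ = d·√n = 0.57 × √28 = 3.0162
Critical value for a one-sided test at α = 0.01: z_α = 2.326.
Power = Φ(δ − 2.326) = Φ(0.690) = 0.7548.
Type II error: β = 1 − power = 1 − 0.7548 = 0.2452.

β ≈ 0.245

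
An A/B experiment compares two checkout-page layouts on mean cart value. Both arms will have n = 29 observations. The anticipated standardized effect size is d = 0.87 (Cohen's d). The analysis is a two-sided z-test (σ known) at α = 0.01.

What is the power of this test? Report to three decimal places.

Power ≈ 0.769

Noncentrality parameter: δ = d·√(n/2) = 0.87 × √(29/2) = 3.3129
Critical value for a two-sided test at α = 0.01: z_{α/2} = 2.576.
Power = Φ(δ − 2.576) + Φ(−δ − 2.576) = Φ(0.737) + Φ(-5.889) = 0.7694 + 0.0000 = 0.7694.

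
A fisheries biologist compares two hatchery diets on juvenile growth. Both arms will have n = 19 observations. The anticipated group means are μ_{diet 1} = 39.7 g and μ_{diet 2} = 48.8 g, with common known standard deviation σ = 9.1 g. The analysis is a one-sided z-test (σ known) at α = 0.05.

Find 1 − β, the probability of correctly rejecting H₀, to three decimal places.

Standardized effect: d = |μ_{diet 1} − μ_{diet 2}| / σ = |39.7 − 48.8| / 9.1 = 1.0000
Noncentrality parameter: δ = d·√(n/2) = 1.0000 × √(19/2) = 3.0822
One-sided α = 0.05 → critical value z_{0.05} = 1.645.
Power = P(Z > 1.645 − δ) = Φ(1.437) = 0.9247.

Power ≈ 0.925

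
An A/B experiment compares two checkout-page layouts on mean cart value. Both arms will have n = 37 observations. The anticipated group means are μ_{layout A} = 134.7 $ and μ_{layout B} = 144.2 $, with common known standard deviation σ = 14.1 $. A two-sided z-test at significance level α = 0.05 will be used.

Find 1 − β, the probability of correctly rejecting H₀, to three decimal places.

Power ≈ 0.826

Standardized effect: d = |μ_{layout A} − μ_{layout B}| / σ = |134.7 − 144.2| / 14.1 = 0.6738
Noncentrality parameter: δ = d·√(n/2) = 0.6738 × √(37/2) = 2.8979
Critical value for a two-sided test at α = 0.05: z_{α/2} = 1.960.
Power = Φ(δ − 1.960) + Φ(−δ − 1.960) = Φ(0.938) + Φ(-4.858) = 0.8259 + 0.0000 = 0.8259.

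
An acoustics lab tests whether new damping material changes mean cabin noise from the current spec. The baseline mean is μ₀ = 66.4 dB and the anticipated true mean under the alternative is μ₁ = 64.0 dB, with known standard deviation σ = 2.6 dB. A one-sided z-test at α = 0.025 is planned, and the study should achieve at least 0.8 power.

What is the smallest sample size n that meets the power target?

n = 10

Standardized effect: d = |μ₁ − μ₀| / σ = |64.0 − 66.4| / 2.6 = 0.9231
For power 0.8 need Φ(δ − z_{0.025}) = 0.8, so δ = z_{0.025} + z_{0.20} = 1.960 + 0.842 = 2.802.
δ = d·√n ⇒ n = (δ/d)² = (2.802 / 0.9231)² = 9.21.
Round up to the next whole unit.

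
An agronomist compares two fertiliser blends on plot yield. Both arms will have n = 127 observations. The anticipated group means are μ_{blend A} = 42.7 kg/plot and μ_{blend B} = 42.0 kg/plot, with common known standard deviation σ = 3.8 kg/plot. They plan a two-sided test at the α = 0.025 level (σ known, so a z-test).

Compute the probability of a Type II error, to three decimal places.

β ≈ 0.780

Standardized effect: d = |μ_{blend A} − μ_{blend B}| / σ = |42.7 − 42.0| / 3.8 = 0.1842
Noncentrality parameter: δ = d·√(n/2) = 0.1842 × √(127/2) = 1.4679
Two-sided α = 0.025 → critical value z_{0.0125} = 2.241.
Power = Φ(δ − 2.241) + Φ(−δ − 2.241) = Φ(-0.773) + Φ(-3.709) = 0.2196 + 0.0001 = 0.2197.
Type II error: β = 1 − power = 1 − 0.2197 = 0.7803.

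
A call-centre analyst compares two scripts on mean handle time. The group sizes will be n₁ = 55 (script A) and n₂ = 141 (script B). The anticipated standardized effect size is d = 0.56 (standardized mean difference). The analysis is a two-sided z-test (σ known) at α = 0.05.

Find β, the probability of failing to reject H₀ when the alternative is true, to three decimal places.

β ≈ 0.059

Noncentrality parameter: δ = d / √(1/n₁ + 1/n₂) = 0.56 / √(1/55 + 1/141) = 3.5225
Critical value for a two-sided test at α = 0.05: z_{α/2} = 1.960.
Power = Φ(δ − 1.960) + Φ(−δ − 1.960) = Φ(1.563) + Φ(-5.482) = 0.9409 + 0.0000 = 0.9409.
Type II error: β = 1 − power = 1 − 0.9409 = 0.0591.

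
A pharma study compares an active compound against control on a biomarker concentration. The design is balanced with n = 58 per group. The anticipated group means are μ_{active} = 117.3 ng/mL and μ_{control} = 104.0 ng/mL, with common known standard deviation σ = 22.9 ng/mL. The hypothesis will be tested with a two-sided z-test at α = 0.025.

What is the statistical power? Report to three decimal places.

Standardized effect: d = |μ_{active} − μ_{control}| / σ = |117.3 − 104.0| / 22.9 = 0.5808
Noncentrality parameter: δ = d·√(n/2) = 0.5808 × √(58/2) = 3.1276
Critical value for a two-sided test at α = 0.025: z_{α/2} = 2.241.
Power = Φ(δ − 2.241) + Φ(−δ − 2.241) = Φ(0.886) + Φ(-5.369) = 0.8123 + 0.0000 = 0.8123.

Power ≈ 0.812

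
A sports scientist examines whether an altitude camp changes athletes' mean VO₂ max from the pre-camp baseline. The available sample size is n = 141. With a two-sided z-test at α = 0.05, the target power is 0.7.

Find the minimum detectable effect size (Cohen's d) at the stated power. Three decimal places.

d ≈ 0.209

Need Φ(δ − 1.960) = 0.7, so δ = 1.960 + 0.524 = 2.484.
(The second rejection-region term Φ(−δ − z_{α/2}) is negligible and dropped.)
δ = d·√n ⇒ d = δ/√n = 2.484/√141 = 0.2092.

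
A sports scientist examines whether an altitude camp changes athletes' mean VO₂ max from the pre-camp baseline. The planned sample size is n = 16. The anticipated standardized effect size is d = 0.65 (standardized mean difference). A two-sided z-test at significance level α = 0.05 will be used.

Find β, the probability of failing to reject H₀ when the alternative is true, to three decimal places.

β ≈ 0.261

Noncentrality parameter: δ = d·√n = 0.65 × √16 = 2.6000
Two-sided α = 0.05 → critical value z_{0.025} = 1.960.
Power = Φ(δ − 1.960) + Φ(−δ − 1.960) = Φ(0.640) + Φ(-4.560) = 0.7389 + 0.0000 = 0.7389.
Type II error: β = 1 − power = 1 − 0.7389 = 0.2611.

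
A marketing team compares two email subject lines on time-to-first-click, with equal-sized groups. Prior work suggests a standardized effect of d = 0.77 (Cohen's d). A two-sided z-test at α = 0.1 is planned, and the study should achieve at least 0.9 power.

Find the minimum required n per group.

n = 29 per group

Set Φ(δ − 1.645) = 0.9; then δ − 1.645 = Φ⁻¹(0.9) = 1.282, giving δ = 2.926.
(For δ > 0 the lower-tail rejection region contributes negligibly to power, so the one-term inversion is standard.)
δ = d·√(n/2) ⇒ n = 2(δ/d)² = 2 × (2.926 / 0.77)² = 28.89.
Rounding up, n = 29 per group.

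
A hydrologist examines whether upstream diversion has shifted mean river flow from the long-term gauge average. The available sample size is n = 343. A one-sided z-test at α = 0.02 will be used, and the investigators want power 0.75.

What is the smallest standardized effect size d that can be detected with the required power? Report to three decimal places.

d ≈ 0.147

Need Φ(δ − 2.054) = 0.75, so δ = 2.054 + 0.674 = 2.728.
δ = d·√n ⇒ d = δ/√n = 2.728/√343 = 0.1473.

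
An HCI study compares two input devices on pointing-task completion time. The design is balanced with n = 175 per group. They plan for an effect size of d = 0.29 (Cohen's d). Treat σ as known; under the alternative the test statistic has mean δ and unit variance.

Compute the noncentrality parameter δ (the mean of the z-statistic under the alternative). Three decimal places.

δ ≈ 2.713

The noncentrality parameter scales effect size by the design's sample-size factor: δ = d·√(n/2) = 0.29 × √(175/2) = 2.7127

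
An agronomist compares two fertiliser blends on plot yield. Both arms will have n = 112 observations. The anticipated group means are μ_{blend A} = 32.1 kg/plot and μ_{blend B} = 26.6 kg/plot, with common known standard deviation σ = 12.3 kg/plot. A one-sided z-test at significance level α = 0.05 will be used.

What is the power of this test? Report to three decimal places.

Power ≈ 0.956

Standardized effect: d = |μ_{blend A} − μ_{blend B}| / σ = |32.1 − 26.6| / 12.3 = 0.4472
Noncentrality parameter: δ = d·√(n/2) = 0.4472 × √(112/2) = 3.3462
Critical value for a one-sided test at α = 0.05: z_α = 1.645.
Power = P(Z > 1.645 − δ) = Φ(1.701) = 0.9556.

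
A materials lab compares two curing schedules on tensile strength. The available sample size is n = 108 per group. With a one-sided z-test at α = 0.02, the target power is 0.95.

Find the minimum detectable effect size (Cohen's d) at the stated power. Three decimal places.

Need Φ(δ − 2.054) = 0.95, so δ = 2.054 + 1.645 = 3.699.
δ = d·√(n/2) ⇒ d = δ/√(n/2) = 3.699/√(108/2) = 0.5033.

d ≈ 0.503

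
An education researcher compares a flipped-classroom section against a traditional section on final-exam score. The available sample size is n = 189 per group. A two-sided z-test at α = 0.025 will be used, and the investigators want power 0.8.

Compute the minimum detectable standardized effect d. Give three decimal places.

d ≈ 0.317

Required noncentrality: δ = z_{0.0125} + z_{0.20} = 2.241 + 0.842 = 3.083.
(Lower-tail contribution to power is negligible for δ > 0.)
δ = d·√(n/2) ⇒ d = δ/√(n/2) = 3.083/√(189/2) = 0.3171.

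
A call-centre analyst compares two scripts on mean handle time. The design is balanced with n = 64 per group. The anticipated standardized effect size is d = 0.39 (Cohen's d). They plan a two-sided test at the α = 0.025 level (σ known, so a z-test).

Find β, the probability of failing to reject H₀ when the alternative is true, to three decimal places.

β ≈ 0.514

Noncentrality parameter: δ = d·√(n/2) = 0.39 × √(64/2) = 2.2062
Critical value for a two-sided test at α = 0.025: z_{α/2} = 2.241.
Power = Φ(δ − 2.241) + Φ(−δ − 2.241) = Φ(-0.035) + Φ(-4.448) = 0.4859 + 0.0000 = 0.4860.
Type II error: β = 1 − power = 1 − 0.4860 = 0.5140.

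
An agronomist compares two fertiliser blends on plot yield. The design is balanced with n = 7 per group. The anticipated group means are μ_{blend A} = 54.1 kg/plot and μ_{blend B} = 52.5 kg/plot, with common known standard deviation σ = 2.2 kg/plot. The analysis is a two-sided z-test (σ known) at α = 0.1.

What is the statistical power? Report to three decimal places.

Standardized effect: d = |μ_{blend A} − μ_{blend B}| / σ = |54.1 − 52.5| / 2.2 = 0.7273
Noncentrality parameter: δ = d·√(n/2) = 0.7273 × √(7/2) = 1.3606
Critical value for a two-sided test at α = 0.1: z_{α/2} = 1.645.
Power = Φ(δ − 1.645) + Φ(−δ − 1.645) = Φ(-0.284) + Φ(-3.005) = 0.3881 + 0.0013 = 0.3894.

Power ≈ 0.389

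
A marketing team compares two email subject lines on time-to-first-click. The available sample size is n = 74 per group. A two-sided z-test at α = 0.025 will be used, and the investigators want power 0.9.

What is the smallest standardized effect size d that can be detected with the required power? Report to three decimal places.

Required noncentrality: δ = z_{0.0125} + z_{0.10} = 2.241 + 1.282 = 3.523.
(Lower-tail contribution to power is negligible for δ > 0.)
δ = d·√(n/2) ⇒ d = δ/√(n/2) = 3.523/√(74/2) = 0.5792.

d ≈ 0.579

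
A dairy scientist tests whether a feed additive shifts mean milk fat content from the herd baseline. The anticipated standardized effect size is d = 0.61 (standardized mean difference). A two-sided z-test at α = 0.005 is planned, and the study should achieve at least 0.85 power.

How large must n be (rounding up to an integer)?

n = 40

Set Φ(δ − 2.807) = 0.85; then δ − 2.807 = Φ⁻¹(0.85) = 1.036, giving δ = 3.843.
(Ignoring the negligible lower-tail rejection probability gives the usual closed-form inversion.)
δ = d·√n ⇒ n = (δ/d)² = (3.843 / 0.61)² = 39.70.
Rounding up, n = 40.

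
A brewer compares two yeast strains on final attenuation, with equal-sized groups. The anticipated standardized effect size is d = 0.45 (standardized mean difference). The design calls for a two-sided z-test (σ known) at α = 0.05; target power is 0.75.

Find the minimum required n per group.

n = 69 per group

For power 0.75 need Φ(δ − z_{0.025}) = 0.75, so δ = z_{0.025} + z_{0.25} = 1.960 + 0.674 = 2.634.
(Ignoring the negligible lower-tail rejection probability gives the usual closed-form inversion.)
δ = d·√(n/2) ⇒ n = 2(δ/d)² = 2 × (2.634 / 0.45)² = 68.55.
Rounding up, n = 69 per group.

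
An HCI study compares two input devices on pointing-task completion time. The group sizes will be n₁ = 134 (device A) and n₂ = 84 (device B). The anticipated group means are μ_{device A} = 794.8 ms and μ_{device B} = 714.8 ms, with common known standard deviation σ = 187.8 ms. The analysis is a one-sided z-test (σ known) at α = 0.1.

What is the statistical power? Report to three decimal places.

Power ≈ 0.962

Standardized effect: d = |μ_{device A} − μ_{device B}| / σ = |794.8 − 714.8| / 187.8 = 0.4260
Noncentrality parameter: δ = d / √(1/n₁ + 1/n₂) = 0.4260 / √(1/134 + 1/84) = 3.0610
One-sided α = 0.1 → critical value z_{0.1} = 1.282.
Power = P(Z > 1.282 − δ) = Φ(1.779) = 0.9624.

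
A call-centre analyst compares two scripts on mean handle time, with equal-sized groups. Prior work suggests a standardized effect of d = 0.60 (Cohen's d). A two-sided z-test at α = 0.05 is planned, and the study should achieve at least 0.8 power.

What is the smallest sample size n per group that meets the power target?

n = 44 per group

For power 0.8 need Φ(δ − z_{0.025}) = 0.8, so δ = z_{0.025} + z_{0.20} = 1.960 + 0.842 = 2.802.
(For δ > 0 the lower-tail rejection region contributes negligibly to power, so the one-term inversion is standard.)
δ = d·√(n/2) ⇒ n = 2(δ/d)² = 2 × (2.802 / 0.60)² = 43.60.
Rounding up, n = 44 per group.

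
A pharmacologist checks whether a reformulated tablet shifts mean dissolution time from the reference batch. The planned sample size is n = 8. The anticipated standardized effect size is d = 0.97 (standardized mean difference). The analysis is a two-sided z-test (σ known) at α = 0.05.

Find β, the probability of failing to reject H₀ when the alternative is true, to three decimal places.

β ≈ 0.217

Noncentrality parameter: δ = d·√n = 0.97 × √8 = 2.7436
Two-sided α = 0.05 → critical value z_{0.025} = 1.960.
Power = Φ(δ − 1.960) + Φ(−δ − 1.960) = Φ(0.784) + Φ(-4.704) = 0.7834 + 0.0000 = 0.7834.
Type II error: β = 1 − power = 1 − 0.7834 = 0.2166.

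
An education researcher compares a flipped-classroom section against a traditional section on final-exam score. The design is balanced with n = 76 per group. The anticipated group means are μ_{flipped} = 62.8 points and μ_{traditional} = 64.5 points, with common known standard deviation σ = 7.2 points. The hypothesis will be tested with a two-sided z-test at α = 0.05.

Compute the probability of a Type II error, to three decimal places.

Standardized effect: d = |μ_{flipped} − μ_{traditional}| / σ = |62.8 − 64.5| / 7.2 = 0.2361
Noncentrality parameter: δ = d·√(n/2) = 0.2361 × √(76/2) = 1.4555
Two-sided α = 0.05 → critical value z_{0.025} = 1.960.
Power = Φ(δ − 1.960) + Φ(−δ − 1.960) = Φ(-0.504) + Φ(-3.415) = 0.3070 + 0.0003 = 0.3073.
Type II error: β = 1 − power = 1 − 0.3073 = 0.6927.

β ≈ 0.693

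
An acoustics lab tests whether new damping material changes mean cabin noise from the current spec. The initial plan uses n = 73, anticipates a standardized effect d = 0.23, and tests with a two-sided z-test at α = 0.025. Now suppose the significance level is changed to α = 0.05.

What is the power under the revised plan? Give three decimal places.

δ = d·√n = 0.23 × √73 = 1.9651 (unchanged). New critical value: z_{0.025} = 1.960.
Revised power = Φ(δ − 1.960) + Φ(−δ − 1.960) = Φ(0.005) + Φ(-3.925) = 0.5021 + 0.0000 = 0.5021.

Power ≈ 0.502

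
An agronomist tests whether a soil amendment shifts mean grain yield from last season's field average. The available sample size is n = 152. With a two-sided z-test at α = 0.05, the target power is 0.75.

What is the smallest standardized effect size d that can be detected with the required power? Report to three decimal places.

d ≈ 0.214

Need Φ(δ − 1.960) = 0.75, so δ = 1.960 + 0.674 = 2.634.
(Lower-tail contribution to power is negligible for δ > 0.)
δ = d·√n ⇒ d = δ/√n = 2.634/√152 = 0.2137.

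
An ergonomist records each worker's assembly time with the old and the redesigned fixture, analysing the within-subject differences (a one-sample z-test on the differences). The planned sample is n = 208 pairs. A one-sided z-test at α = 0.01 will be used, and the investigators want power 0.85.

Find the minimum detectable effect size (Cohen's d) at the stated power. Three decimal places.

Need Φ(δ − 2.326) = 0.85, so δ = 2.326 + 1.036 = 3.363.
δ = d·√n ⇒ d = δ/√n = 3.363/√208 = 0.2332.

d ≈ 0.233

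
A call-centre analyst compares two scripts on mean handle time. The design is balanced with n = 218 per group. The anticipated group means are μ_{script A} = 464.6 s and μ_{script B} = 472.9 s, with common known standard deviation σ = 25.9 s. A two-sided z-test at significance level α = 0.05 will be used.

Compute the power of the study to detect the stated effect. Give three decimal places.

Standardized effect: d = |μ_{script A} − μ_{script B}| / σ = |464.6 − 472.9| / 25.9 = 0.3205
Noncentrality parameter: δ = d·√(n/2) = 0.3205 × √(218/2) = 3.3457
Two-sided α = 0.05 → critical value z_{0.025} = 1.960.
Power = Φ(δ − 1.960) + Φ(−δ − 1.960) = Φ(1.386) + Φ(-5.306) = 0.9171 + 0.0000 = 0.9171.

Power ≈ 0.917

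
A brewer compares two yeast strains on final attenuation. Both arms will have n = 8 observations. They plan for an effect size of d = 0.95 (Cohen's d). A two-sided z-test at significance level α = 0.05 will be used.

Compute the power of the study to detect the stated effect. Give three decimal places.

Power ≈ 0.476

Noncentrality parameter: δ = d·√(n/2) = 0.95 × √(8/2) = 1.9000
Two-sided α = 0.05 → critical value z_{0.025} = 1.960.
Power = Φ(δ − 1.960) + Φ(−δ − 1.960) = Φ(-0.060) + Φ(-3.860) = 0.4761 + 0.0001 = 0.4761.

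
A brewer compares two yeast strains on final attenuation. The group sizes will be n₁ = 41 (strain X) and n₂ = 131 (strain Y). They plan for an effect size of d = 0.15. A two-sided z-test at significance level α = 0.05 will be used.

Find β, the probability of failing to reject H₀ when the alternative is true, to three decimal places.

β ≈ 0.866

Noncentrality parameter: δ = d / √(1/n₁ + 1/n₂) = 0.15 / √(1/41 + 1/131) = 0.8382
Two-sided α = 0.05 → critical value z_{0.025} = 1.960.
Power = Φ(δ − 1.960) + Φ(−δ − 1.960) = Φ(-1.122) + Φ(-2.798) = 0.1310 + 0.0026 = 0.1336.
Type II error: β = 1 − power = 1 − 0.1336 = 0.8664.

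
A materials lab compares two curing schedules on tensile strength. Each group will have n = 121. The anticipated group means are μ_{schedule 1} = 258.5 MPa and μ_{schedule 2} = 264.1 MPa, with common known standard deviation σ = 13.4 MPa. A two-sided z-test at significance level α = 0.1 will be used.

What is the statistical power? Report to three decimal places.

Power ≈ 0.946

Standardized effect: d = |μ_{schedule 1} − μ_{schedule 2}| / σ = |258.5 − 264.1| / 13.4 = 0.4179
Noncentrality parameter: δ = d·√(n/2) = 0.4179 × √(121/2) = 3.2506
Critical value for a two-sided test at α = 0.1: z_{α/2} = 1.645.
Power = Φ(δ − 1.645) + Φ(−δ − 1.645) = Φ(1.606) + Φ(-4.895) = 0.9458 + 0.0000 = 0.9458.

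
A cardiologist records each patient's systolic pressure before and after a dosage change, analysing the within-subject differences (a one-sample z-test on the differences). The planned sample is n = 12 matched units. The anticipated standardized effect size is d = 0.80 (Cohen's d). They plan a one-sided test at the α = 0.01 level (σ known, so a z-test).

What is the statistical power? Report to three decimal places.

Power ≈ 0.672

Noncentrality parameter: δ = d·√n = 0.80 × √12 = 2.7713
One-sided α = 0.01 → critical value z_{0.01} = 2.326.
Power = Φ(δ − 2.326) = Φ(0.445) = 0.6718.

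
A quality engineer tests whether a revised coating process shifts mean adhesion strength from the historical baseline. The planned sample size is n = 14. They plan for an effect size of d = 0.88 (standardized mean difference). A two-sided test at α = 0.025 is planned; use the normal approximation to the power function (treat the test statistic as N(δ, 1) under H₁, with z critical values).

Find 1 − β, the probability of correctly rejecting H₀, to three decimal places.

Power ≈ 0.853

Noncentrality parameter: δ = d·√n = 0.88 × √14 = 3.2927
Critical value for a two-sided test at α = 0.025: z_{α/2} = 2.241.
Power = Φ(δ − 2.241) + Φ(−δ − 2.241) = Φ(1.051) + Φ(-5.534) = 0.8534 + 0.0000 = 0.8534.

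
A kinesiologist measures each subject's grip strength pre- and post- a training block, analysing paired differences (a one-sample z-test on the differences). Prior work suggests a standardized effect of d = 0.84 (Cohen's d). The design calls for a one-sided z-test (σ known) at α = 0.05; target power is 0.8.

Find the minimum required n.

Set Φ(δ − 1.645) = 0.8; then δ − 1.645 = Φ⁻¹(0.8) = 0.842, giving δ = 2.486.
δ = d·√n ⇒ n = (δ/d)² = (2.486 / 0.84)² = 8.76.
Round up to the next whole unit.

n = 9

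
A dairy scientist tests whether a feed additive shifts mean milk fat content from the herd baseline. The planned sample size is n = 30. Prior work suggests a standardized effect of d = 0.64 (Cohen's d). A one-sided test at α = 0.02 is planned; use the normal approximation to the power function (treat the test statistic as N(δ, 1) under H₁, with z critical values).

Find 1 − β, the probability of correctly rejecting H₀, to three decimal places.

Power ≈ 0.927

Noncentrality parameter: δ = d·√n = 0.64 × √30 = 3.5054
One-sided α = 0.02 → critical value z_{0.02} = 2.054.
Power = P(Z > 2.054 − δ) = Φ(1.452) = 0.9267.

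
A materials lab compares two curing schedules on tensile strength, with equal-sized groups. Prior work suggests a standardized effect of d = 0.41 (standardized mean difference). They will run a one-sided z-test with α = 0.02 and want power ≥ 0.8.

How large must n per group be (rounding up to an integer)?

Set Φ(δ − 2.054) = 0.8; then δ − 2.054 = Φ⁻¹(0.8) = 0.842, giving δ = 2.895.
δ = d·√(n/2) ⇒ n = 2(δ/d)² = 2 × (2.895 / 0.41)² = 99.74.
Round up to the next whole unit.

n = 100 per group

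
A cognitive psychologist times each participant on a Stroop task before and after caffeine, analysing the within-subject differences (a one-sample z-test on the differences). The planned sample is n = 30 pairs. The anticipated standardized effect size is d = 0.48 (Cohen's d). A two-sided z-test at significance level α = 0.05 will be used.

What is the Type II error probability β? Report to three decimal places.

β ≈ 0.252

Noncentrality parameter: δ = d·√n = 0.48 × √30 = 2.6291
Critical value for a two-sided test at α = 0.05: z_{α/2} = 1.960.
Power = Φ(δ − 1.960) + Φ(−δ − 1.960) = Φ(0.669) + Φ(-4.589) = 0.7483 + 0.0000 = 0.7483.
Type II error: β = 1 − power = 1 − 0.7483 = 0.2517.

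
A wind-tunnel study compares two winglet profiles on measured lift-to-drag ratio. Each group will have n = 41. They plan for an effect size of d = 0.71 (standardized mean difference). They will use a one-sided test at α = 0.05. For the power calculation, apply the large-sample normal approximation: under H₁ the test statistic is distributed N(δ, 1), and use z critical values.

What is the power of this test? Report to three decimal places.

Noncentrality parameter: λ = d·√(n/2) = 0.71 × √(41/2) = 3.2147
One-sided α = 0.05 → critical value z_{0.05} = 1.645.
Power = Φ(λ − 1.645) = Φ(1.570) = 0.9418.

Power ≈ 0.942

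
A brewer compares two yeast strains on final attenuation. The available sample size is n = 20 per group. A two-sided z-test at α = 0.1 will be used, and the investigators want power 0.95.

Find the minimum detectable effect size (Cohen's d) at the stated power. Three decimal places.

Required noncentrality: δ = z_{0.05} + z_{0.05} = 1.645 + 1.645 = 3.290.
(The second rejection-region term Φ(−δ − z_{α/2}) is negligible and dropped.)
δ = d·√(n/2) ⇒ d = δ/√(n/2) = 3.290/√(20/2) = 1.0403.

d ≈ 1.040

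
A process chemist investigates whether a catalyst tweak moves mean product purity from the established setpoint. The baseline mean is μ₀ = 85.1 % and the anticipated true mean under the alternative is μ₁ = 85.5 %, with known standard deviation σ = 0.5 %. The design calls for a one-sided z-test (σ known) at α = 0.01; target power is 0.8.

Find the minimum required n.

Standardized effect: d = |μ₁ − μ₀| / σ = |85.5 − 85.1| / 0.5 = 0.8000
Set Φ(δ − 2.326) = 0.8; then δ − 2.326 = Φ⁻¹(0.8) = 0.842, giving δ = 3.168.
δ = d·√n ⇒ n = (δ/d)² = (3.168 / 0.8000)² = 15.68.
Round up to the next whole unit.

n = 16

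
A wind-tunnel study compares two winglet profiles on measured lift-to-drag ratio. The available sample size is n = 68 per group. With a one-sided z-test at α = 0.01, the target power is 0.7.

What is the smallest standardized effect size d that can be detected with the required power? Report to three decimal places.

d ≈ 0.489

Required noncentrality: δ = z_{0.01} + z_{0.30} = 2.326 + 0.524 = 2.851.
δ = d·√(n/2) ⇒ d = δ/√(n/2) = 2.851/√(68/2) = 0.4889.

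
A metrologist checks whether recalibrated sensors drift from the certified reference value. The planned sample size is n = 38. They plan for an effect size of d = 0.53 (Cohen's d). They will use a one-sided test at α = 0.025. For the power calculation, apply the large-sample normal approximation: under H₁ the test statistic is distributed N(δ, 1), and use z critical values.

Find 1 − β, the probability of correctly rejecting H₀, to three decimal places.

Power ≈ 0.904

Noncentrality parameter: δ = d·√n = 0.53 × √38 = 3.2671
One-sided α = 0.025 → critical value z_{0.025} = 1.960.
Power = P(Z > 1.960 − δ) = Φ(1.307) = 0.9044.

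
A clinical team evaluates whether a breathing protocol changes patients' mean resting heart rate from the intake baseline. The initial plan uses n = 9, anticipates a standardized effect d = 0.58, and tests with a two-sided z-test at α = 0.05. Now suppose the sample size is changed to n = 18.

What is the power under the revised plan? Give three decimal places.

Power ≈ 0.692

With n = 18: δ = d·√n = 0.58 × √18 = 2.4607. Critical value z_{0.025} = 1.960.
Revised power = Φ(δ − 1.960) + Φ(−δ − 1.960) = Φ(0.501) + Φ(-4.421) = 0.6917 + 0.0000 = 0.6917.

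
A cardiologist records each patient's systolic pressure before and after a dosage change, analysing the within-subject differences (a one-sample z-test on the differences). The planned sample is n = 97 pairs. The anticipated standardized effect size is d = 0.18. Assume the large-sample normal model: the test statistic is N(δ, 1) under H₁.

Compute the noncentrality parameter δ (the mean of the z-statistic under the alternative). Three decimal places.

δ ≈ 1.773

The noncentrality parameter scales effect size by the design's sample-size factor: δ = d·√n = 0.18 × √97 = 1.7728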